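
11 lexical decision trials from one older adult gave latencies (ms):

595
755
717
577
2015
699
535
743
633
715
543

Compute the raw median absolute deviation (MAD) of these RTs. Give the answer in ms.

66 ms

Sorted: 535, 543, 577, 595, 633, 699, 715, 717, 743, 755, 2015 → median = 699
|x − 699|: 104, 56, 18, 122, 1316, 0, 164, 44, 66, 16, 156
Sorted deviations: 0, 16, 18, 44, 56, 66, 104, 122, 156, 164, 1316 → MAD = 66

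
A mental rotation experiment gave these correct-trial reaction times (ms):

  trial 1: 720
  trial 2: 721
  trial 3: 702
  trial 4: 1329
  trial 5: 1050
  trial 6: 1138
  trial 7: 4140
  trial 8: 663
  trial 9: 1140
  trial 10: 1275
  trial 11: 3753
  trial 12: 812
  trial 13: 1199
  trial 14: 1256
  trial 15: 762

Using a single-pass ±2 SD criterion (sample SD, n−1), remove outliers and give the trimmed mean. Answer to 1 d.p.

982.1 ms

n = 15, ΣRT = 20660, M = 1377.333
Σ(x−M)² = 16083651.33; s = √(16083651.33/14) = 1071.836
Cutoffs: 1377.333 ± 2·1071.836 → [-766.3, 3521.0]
Outside: 3753, 4140 → excluded.
Retained (n=13): Σ = 12767, mean = 12767/13 = 982.077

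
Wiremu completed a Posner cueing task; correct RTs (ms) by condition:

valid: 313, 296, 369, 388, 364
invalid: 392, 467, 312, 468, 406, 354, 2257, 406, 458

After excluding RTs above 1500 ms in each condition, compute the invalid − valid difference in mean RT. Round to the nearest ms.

62 ms

invalid: exclude 2257
M(valid) = 1730/5 = 346.000
M(invalid) = 3263/8 = 407.875
Difference = 407.875 − 346.000 = 61.875 ms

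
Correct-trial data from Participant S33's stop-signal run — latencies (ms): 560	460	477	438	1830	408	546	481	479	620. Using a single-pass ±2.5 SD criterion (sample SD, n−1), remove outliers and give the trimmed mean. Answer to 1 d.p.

496.6 ms

n = 10, ΣRT = 6299, M = 629.900
Σ(x−M)² = 1635514.90; s = √(1635514.90/9) = 426.291
Cutoffs: 629.900 ± 2.5·426.291 → [-435.8, 1695.6]
Outside: 1830 → excluded.
Retained (n=9): Σ = 4469, mean = 4469/9 = 496.556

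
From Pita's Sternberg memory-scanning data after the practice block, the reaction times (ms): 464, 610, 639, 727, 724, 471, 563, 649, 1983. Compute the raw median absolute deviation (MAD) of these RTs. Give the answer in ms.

85 ms

Sorted: 464, 471, 563, 610, 639, 649, 724, 727, 1983 → median = 639
|x − 639|: 175, 29, 0, 88, 85, 168, 76, 10, 1344
Sorted deviations: 0, 10, 29, 76, 85, 88, 168, 175, 1344 → MAD = 85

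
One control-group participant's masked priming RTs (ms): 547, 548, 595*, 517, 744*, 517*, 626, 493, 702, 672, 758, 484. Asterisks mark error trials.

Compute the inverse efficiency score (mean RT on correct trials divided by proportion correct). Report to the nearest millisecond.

Correct trials (n=9): 547, 548, 517, 626, 493, 702, 672, 758, 484
Mean correct RT = 5347/9 = 594.1111 ms
Proportion correct = 9/12
IES = 594.1111 / (9/12) = 792.148 ms

792 ms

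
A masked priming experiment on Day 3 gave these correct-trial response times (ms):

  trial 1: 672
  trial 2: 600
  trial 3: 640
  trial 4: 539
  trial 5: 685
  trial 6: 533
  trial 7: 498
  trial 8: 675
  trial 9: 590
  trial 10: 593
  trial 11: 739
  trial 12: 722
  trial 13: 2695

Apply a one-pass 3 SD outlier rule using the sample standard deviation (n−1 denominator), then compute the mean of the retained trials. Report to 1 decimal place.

n = 13, ΣRT = 10181, M = 783.154
Σ(x−M)² = 4025537.69; s = √(4025537.69/12) = 579.190
Cutoffs: 783.154 ± 3·579.190 → [-954.4, 2520.7]
Outside: 2695 → excluded.
Retained (n=12): Σ = 7486, mean = 7486/12 = 623.833

623.8 ms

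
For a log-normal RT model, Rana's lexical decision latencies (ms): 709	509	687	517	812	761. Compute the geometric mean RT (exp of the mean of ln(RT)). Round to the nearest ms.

ln(RT): 6.5639, 6.2324, 6.5323, 6.2480, 6.6995, 6.6346
Mean ln(RT) = 38.9108/6 = 6.48514
Geometric mean = exp(6.48514) = 655.33 ms

655 ms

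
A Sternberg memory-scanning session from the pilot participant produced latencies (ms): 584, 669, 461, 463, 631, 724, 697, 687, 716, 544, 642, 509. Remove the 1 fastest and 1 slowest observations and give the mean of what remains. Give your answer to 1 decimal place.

614.2 ms

Sorted: 461, 463, 509, 544, 584, 631, 642, 669, 687, 697, 716, 724
Drop lowest 1 (461) and highest 1 (724)
Remaining (n=10): Σ = 6142, mean = 6142/10 = 614.200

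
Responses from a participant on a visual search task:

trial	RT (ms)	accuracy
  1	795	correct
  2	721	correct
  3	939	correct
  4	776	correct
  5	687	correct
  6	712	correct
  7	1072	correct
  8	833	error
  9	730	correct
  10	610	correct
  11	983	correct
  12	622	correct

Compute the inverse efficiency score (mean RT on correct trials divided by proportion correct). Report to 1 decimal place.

Correct trials (n=11): 795, 721, 939, 776, 687, 712, 1072, 730, 610, 983, 622
Mean correct RT = 8647/11 = 786.0909 ms
Proportion correct = 11/12
IES = 786.0909 / (11/12) = 857.554 ms

857.6 ms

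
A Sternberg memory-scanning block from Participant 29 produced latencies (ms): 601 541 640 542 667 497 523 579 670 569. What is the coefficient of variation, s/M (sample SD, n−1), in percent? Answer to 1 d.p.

n = 10, Σ = 5829, M = 582.9000
Σ(x−M)² = 32850.900; s = √(32850.900/9) = 60.4161
CV = 60.4161 / 582.9000 = 0.10365 = 10.365%

10.4%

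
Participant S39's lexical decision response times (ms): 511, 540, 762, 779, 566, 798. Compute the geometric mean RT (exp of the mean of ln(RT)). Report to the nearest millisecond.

648 ms

ln(RT): 6.2364, 6.2916, 6.6359, 6.6580, 6.3386, 6.6821
Mean ln(RT) = 38.8426/6 = 6.47377
Geometric mean = exp(6.47377) = 647.92 ms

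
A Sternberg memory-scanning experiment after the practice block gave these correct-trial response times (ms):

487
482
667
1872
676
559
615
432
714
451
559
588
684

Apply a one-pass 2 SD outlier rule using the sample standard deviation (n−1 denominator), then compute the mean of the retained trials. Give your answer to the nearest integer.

n = 13, ΣRT = 8786, M = 675.846
Σ(x−M)² = 1654365.69; s = √(1654365.69/12) = 371.300
Cutoffs: 675.846 ± 2·371.300 → [-66.8, 1418.4]
Outside: 1872 → excluded.
Retained (n=12): Σ = 6914, mean = 6914/12 = 576.167

576 ms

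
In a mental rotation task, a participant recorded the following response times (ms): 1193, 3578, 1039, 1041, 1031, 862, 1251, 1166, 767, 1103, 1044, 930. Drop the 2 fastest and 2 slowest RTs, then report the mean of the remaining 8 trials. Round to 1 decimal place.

1068.4 ms

Sorted: 767, 862, 930, 1031, 1039, 1041, 1044, 1103, 1166, 1193, 1251, 3578
Drop lowest 2 (767, 862) and highest 2 (1251, 3578)
Remaining (n=8): Σ = 8547, mean = 8547/8 = 1068.375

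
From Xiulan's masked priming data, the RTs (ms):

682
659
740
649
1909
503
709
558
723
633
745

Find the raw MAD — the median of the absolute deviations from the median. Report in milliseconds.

49 ms

Sorted: 503, 558, 633, 649, 659, 682, 709, 723, 740, 745, 1909 → median = 682
|x − 682|: 0, 23, 58, 33, 1227, 179, 27, 124, 41, 49, 63
Sorted deviations: 0, 23, 27, 33, 41, 49, 58, 63, 124, 179, 1227 → MAD = 49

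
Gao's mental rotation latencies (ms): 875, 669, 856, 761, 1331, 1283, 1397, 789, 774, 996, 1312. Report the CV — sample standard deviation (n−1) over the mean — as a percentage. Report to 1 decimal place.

27.2%

n = 11, Σ = 11043, M = 1003.9091
Σ(x−M)² = 743090.909; s = √(743090.909/10) = 272.5969
CV = 272.5969 / 1003.9091 = 0.27154 = 27.154%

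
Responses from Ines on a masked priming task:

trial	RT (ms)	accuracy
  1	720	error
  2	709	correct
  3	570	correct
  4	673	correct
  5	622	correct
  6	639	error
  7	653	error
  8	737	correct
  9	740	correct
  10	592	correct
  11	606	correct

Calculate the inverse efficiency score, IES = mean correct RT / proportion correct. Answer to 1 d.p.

Correct trials (n=8): 709, 570, 673, 622, 737, 740, 592, 606
Mean correct RT = 5249/8 = 656.1250 ms
Proportion correct = 8/11
IES = 656.1250 / (8/11) = 902.172 ms

902.2 ms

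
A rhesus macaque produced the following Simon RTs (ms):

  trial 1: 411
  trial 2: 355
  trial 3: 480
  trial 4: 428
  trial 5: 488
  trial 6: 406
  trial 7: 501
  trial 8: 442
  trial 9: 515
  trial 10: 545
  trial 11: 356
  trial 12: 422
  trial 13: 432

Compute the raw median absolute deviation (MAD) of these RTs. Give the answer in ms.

48 ms

Sorted: 355, 356, 406, 411, 422, 428, 432, 442, 480, 488, 501, 515, 545 → median = 432
|x − 432|: 21, 77, 48, 4, 56, 26, 69, 10, 83, 113, 76, 10, 0
Sorted deviations: 0, 4, 10, 10, 21, 26, 48, 56, 69, 76, 77, 83, 113 → MAD = 48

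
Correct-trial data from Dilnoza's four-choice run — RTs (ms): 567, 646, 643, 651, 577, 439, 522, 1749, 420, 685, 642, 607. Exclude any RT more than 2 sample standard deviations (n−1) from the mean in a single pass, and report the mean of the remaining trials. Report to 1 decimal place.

581.7 ms

n = 12, ΣRT = 8148, M = 679.000
Σ(x−M)² = 1326936.00; s = √(1326936.00/11) = 347.319
Cutoffs: 679.000 ± 2·347.319 → [-15.6, 1373.6]
Outside: 1749 → excluded.
Retained (n=11): Σ = 6399, mean = 6399/11 = 581.727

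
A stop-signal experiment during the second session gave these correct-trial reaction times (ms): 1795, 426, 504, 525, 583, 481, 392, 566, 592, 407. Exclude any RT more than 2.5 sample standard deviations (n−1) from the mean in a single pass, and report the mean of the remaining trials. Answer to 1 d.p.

497.3 ms

n = 10, ΣRT = 6271, M = 627.100
Σ(x−M)² = 1561980.90; s = √(1561980.90/9) = 416.597
Cutoffs: 627.100 ± 2.5·416.597 → [-414.4, 1668.6]
Outside: 1795 → excluded.
Retained (n=9): Σ = 4476, mean = 4476/9 = 497.333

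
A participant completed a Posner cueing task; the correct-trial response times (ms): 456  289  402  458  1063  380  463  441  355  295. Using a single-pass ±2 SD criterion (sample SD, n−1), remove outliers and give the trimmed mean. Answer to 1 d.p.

393.2 ms

n = 10, ΣRT = 4602, M = 460.200
Σ(x−M)² = 441253.60; s = √(441253.60/9) = 221.423
Cutoffs: 460.200 ± 2·221.423 → [17.4, 903.0]
Outside: 1063 → excluded.
Retained (n=9): Σ = 3539, mean = 3539/9 = 393.222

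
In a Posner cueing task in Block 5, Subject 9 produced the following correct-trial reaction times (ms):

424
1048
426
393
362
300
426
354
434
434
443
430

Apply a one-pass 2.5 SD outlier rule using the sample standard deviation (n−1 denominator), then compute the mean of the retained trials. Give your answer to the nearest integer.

402 ms

n = 12, ΣRT = 5474, M = 456.167
Σ(x−M)² = 402645.67; s = √(402645.67/11) = 191.322
Cutoffs: 456.167 ± 2.5·191.322 → [-22.1, 934.5]
Outside: 1048 → excluded.
Retained (n=11): Σ = 4426, mean = 4426/11 = 402.364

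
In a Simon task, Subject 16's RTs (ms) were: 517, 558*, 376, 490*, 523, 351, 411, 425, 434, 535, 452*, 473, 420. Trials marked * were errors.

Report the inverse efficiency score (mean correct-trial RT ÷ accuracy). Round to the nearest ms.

580 ms

Correct trials (n=10): 517, 376, 523, 351, 411, 425, 434, 535, 473, 420
Mean correct RT = 4465/10 = 446.5000 ms
Proportion correct = 10/13
IES = 446.5000 / (10/13) = 580.450 ms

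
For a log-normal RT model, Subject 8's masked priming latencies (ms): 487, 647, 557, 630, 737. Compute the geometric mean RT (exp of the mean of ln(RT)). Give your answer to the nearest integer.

ln(RT): 6.1883, 6.4723, 6.3226, 6.4457, 6.6026
Mean ln(RT) = 32.0315/5 = 6.40630
Geometric mean = exp(6.40630) = 605.65 ms

606 ms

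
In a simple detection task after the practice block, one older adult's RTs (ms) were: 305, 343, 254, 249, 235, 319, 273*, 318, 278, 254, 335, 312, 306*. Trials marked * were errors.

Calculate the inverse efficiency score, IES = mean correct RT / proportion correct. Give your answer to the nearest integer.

344 ms

Correct trials (n=11): 305, 343, 254, 249, 235, 319, 318, 278, 254, 335, 312
Mean correct RT = 3202/11 = 291.0909 ms
Proportion correct = 11/13
IES = 291.0909 / (11/13) = 344.017 ms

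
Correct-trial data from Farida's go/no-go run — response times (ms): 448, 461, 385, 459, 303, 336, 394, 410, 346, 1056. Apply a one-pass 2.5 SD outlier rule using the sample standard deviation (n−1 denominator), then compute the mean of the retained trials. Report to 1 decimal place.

393.6 ms

n = 10, ΣRT = 4598, M = 459.800
Σ(x−M)² = 420863.60; s = √(420863.60/9) = 216.247
Cutoffs: 459.800 ± 2.5·216.247 → [-80.8, 1000.4]
Outside: 1056 → excluded.
Retained (n=9): Σ = 3542, mean = 3542/9 = 393.556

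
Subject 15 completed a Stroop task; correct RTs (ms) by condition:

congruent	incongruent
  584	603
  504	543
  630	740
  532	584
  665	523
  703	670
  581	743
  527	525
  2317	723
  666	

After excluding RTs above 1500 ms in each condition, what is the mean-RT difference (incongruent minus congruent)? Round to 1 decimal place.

congruent: exclude 2317
M(congruent) = 5392/9 = 599.111
M(incongruent) = 5654/9 = 628.222
Difference = 628.222 − 599.111 = 29.111 ms

29.1 ms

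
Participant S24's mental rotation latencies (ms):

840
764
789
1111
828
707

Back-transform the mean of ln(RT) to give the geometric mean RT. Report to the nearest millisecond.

831 ms

ln(RT): 6.7334, 6.6386, 6.6708, 7.0130, 6.7190, 6.5610
Mean ln(RT) = 40.3358/6 = 6.72263
Geometric mean = exp(6.72263) = 831.00 ms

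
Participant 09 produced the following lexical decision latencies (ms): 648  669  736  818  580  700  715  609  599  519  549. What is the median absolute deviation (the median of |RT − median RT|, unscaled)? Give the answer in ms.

Sorted: 519, 549, 580, 599, 609, 648, 669, 700, 715, 736, 818 → median = 648
|x − 648|: 0, 21, 88, 170, 68, 52, 67, 39, 49, 129, 99
Sorted deviations: 0, 21, 39, 49, 52, 67, 68, 88, 99, 129, 170 → MAD = 67

67 ms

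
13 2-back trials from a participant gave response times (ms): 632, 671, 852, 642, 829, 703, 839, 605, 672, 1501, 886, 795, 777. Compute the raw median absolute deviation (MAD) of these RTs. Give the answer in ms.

105 ms

Sorted: 605, 632, 642, 671, 672, 703, 777, 795, 829, 839, 852, 886, 1501 → median = 777
|x − 777|: 145, 106, 75, 135, 52, 74, 62, 172, 105, 724, 109, 18, 0
Sorted deviations: 0, 18, 52, 62, 74, 75, 105, 106, 109, 135, 145, 172, 724 → MAD = 105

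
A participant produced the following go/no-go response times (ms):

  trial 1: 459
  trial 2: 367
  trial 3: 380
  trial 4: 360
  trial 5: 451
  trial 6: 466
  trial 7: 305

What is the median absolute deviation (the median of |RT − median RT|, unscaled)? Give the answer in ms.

71 ms

Sorted: 305, 360, 367, 380, 451, 459, 466 → median = 380
|x − 380|: 79, 13, 0, 20, 71, 86, 75
Sorted deviations: 0, 13, 20, 71, 75, 79, 86 → MAD = 71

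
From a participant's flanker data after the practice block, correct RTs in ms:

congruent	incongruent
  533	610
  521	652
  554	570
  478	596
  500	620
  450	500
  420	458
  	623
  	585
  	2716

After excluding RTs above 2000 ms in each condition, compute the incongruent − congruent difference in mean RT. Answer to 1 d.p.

85.6 ms

incongruent: exclude 2716
M(congruent) = 3456/7 = 493.714
M(incongruent) = 5214/9 = 579.333
Difference = 579.333 − 493.714 = 85.619 ms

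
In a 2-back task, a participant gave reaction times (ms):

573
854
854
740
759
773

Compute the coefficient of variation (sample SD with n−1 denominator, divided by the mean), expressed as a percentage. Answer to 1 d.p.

n = 6, Σ = 4553, M = 758.8333
Σ(x−M)² = 53202.833; s = √(53202.833/5) = 103.1531
CV = 103.1531 / 758.8333 = 0.13594 = 13.594%

13.6%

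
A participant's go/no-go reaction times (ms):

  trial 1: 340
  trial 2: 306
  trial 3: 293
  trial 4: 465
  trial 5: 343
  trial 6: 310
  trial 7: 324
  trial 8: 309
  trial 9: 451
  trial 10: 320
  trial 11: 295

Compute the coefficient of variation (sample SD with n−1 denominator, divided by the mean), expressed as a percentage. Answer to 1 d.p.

n = 11, Σ = 3756, M = 341.4545
Σ(x−M)² = 35838.727; s = √(35838.727/10) = 59.8655
CV = 59.8655 / 341.4545 = 0.17532 = 17.532%

17.5%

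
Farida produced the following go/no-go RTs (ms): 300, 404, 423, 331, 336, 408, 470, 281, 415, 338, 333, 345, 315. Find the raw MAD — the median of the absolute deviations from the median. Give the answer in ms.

Sorted: 281, 300, 315, 331, 333, 336, 338, 345, 404, 408, 415, 423, 470 → median = 338
|x − 338|: 38, 66, 85, 7, 2, 70, 132, 57, 77, 0, 5, 7, 23
Sorted deviations: 0, 2, 5, 7, 7, 23, 38, 57, 66, 70, 77, 85, 132 → MAD = 38

38 ms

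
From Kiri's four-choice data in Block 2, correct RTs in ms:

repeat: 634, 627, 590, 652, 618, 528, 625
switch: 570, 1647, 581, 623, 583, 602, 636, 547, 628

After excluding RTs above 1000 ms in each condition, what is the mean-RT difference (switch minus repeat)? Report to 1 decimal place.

switch: exclude 1647
M(repeat) = 4274/7 = 610.571
M(switch) = 4770/8 = 596.250
Difference = 596.250 − 610.571 = -14.321 ms

-14.3 ms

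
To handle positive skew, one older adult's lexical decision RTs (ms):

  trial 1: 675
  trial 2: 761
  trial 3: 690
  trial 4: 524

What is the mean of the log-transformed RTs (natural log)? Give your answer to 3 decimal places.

ln(RT): 6.5147, 6.6346, 6.5367, 6.2615
Σ ln(RT) = 25.9475
Mean = 25.9475/4 = 6.48688

6.487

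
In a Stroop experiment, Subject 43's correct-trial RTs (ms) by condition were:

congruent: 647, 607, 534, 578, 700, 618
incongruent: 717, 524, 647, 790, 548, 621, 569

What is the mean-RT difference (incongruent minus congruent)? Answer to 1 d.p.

16.9 ms

M(congruent) = 3684/6 = 614.000
M(incongruent) = 4416/7 = 630.857
Difference = 630.857 − 614.000 = 16.857 ms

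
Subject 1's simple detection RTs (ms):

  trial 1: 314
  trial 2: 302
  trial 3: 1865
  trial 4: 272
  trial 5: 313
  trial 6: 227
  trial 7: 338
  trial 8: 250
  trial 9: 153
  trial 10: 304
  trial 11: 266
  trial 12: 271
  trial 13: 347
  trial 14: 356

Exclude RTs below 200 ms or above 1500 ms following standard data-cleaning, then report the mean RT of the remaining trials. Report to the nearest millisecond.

Excluded: 153, 1865
Retained (n=12): Σ = 3560
Mean = 3560/12 = 296.6667

297 ms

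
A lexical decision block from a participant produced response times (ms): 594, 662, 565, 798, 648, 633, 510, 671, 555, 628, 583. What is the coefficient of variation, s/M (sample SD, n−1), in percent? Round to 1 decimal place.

12.3%

n = 11, Σ = 6847, M = 622.4545
Σ(x−M)² = 58394.727; s = √(58394.727/10) = 76.4164
CV = 76.4164 / 622.4545 = 0.12277 = 12.277%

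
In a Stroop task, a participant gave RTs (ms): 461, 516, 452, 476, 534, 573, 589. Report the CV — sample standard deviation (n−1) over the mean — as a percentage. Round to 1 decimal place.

10.5%

n = 7, Σ = 3601, M = 514.4286
Σ(x−M)² = 17605.714; s = √(17605.714/6) = 54.1690
CV = 54.1690 / 514.4286 = 0.10530 = 10.530%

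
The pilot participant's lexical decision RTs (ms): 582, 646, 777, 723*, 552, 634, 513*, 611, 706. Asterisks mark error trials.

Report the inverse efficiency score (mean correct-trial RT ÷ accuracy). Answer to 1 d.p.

Correct trials (n=7): 582, 646, 777, 552, 634, 611, 706
Mean correct RT = 4508/7 = 644.0000 ms
Proportion correct = 7/9
IES = 644.0000 / (7/9) = 828.000 ms

828.0 ms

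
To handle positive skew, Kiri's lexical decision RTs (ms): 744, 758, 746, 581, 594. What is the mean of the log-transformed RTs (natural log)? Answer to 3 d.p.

6.522

ln(RT): 6.6120, 6.6307, 6.6147, 6.3648, 6.3869
Σ ln(RT) = 32.6091
Mean = 32.6091/5 = 6.52182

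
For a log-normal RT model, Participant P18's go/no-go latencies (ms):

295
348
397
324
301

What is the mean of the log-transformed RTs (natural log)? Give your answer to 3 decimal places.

ln(RT): 5.6870, 5.8522, 5.9839, 5.7807, 5.7071
Σ ln(RT) = 29.0110
Mean = 29.0110/5 = 5.80219

5.802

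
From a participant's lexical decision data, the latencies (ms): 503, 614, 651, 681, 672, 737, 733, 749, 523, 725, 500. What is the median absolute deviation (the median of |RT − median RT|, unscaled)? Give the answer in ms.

61 ms

Sorted: 500, 503, 523, 614, 651, 672, 681, 725, 733, 737, 749 → median = 672
|x − 672|: 169, 58, 21, 9, 0, 65, 61, 77, 149, 53, 172
Sorted deviations: 0, 9, 21, 53, 58, 61, 65, 77, 149, 169, 172 → MAD = 61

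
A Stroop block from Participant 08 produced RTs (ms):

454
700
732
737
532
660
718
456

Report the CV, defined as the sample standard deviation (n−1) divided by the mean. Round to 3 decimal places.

n = 8, Σ = 4989, M = 623.6250
Σ(x−M)² = 105927.875; s = √(105927.875/7) = 123.0144
CV = 123.0144 / 623.6250 = 0.19726

0.197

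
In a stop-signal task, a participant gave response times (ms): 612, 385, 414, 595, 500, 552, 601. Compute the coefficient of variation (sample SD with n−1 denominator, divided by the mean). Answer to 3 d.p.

0.177

n = 7, Σ = 3659, M = 522.7143
Σ(x−M)² = 51483.429; s = √(51483.429/6) = 92.6314
CV = 92.6314 / 522.7143 = 0.17721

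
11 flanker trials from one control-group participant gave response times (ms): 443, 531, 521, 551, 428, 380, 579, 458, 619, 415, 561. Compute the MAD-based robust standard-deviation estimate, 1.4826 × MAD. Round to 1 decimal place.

Sorted: 380, 415, 428, 443, 458, 521, 531, 551, 561, 579, 619 → median = 521
|x − 521| sorted: 0, 10, 30, 40, 58, 63, 78, 93, 98, 106, 141 → MAD = 63
Robust SD ≈ 1.4826 × 63 = 93.404

93.4 ms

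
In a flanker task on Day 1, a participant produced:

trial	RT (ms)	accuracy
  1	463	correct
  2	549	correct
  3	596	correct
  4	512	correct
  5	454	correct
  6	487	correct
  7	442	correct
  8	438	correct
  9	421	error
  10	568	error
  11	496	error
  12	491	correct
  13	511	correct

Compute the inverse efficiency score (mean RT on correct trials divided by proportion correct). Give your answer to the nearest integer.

Correct trials (n=10): 463, 549, 596, 512, 454, 487, 442, 438, 491, 511
Mean correct RT = 4943/10 = 494.3000 ms
Proportion correct = 10/13
IES = 494.3000 / (10/13) = 642.590 ms

643 ms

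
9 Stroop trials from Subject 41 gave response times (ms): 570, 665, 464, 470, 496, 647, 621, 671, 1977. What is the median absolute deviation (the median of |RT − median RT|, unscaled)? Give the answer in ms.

Sorted: 464, 470, 496, 570, 621, 647, 665, 671, 1977 → median = 621
|x − 621|: 51, 44, 157, 151, 125, 26, 0, 50, 1356
Sorted deviations: 0, 26, 44, 50, 51, 125, 151, 157, 1356 → MAD = 51

51 ms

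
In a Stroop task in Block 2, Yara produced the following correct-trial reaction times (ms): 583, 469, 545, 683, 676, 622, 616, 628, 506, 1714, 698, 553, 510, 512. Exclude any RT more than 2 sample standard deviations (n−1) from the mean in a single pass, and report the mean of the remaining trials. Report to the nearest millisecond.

n = 14, ΣRT = 9315, M = 665.357
Σ(x−M)² = 1252351.21; s = √(1252351.21/13) = 310.378
Cutoffs: 665.357 ± 2·310.378 → [44.6, 1286.1]
Outside: 1714 → excluded.
Retained (n=13): Σ = 7601, mean = 7601/13 = 584.692

585 ms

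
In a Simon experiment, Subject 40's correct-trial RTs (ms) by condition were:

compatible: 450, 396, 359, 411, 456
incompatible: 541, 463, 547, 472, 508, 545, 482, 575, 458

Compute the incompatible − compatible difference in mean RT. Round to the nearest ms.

M(compatible) = 2072/5 = 414.400
M(incompatible) = 4591/9 = 510.111
Difference = 510.111 − 414.400 = 95.711 ms

96 ms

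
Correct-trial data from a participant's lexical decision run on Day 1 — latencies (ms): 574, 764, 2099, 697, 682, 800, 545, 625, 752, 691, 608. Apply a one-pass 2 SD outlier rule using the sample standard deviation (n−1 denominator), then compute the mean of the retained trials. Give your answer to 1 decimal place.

673.8 ms

n = 11, ΣRT = 8837, M = 803.364
Σ(x−M)² = 1910880.55; s = √(1910880.55/10) = 437.136
Cutoffs: 803.364 ± 2·437.136 → [-70.9, 1677.6]
Outside: 2099 → excluded.
Retained (n=10): Σ = 6738, mean = 6738/10 = 673.800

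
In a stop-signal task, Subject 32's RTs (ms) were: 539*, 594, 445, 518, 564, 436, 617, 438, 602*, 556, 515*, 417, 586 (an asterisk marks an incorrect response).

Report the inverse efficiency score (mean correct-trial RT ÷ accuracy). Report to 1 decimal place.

Correct trials (n=10): 594, 445, 518, 564, 436, 617, 438, 556, 417, 586
Mean correct RT = 5171/10 = 517.1000 ms
Proportion correct = 10/13
IES = 517.1000 / (10/13) = 672.230 ms

672.2 ms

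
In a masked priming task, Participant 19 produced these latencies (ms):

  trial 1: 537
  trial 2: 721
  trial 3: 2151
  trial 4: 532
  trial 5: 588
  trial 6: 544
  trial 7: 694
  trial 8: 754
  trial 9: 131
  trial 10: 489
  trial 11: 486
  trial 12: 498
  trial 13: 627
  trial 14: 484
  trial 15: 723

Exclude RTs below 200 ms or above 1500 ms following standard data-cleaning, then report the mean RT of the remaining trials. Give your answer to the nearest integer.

591 ms

Excluded: 131, 2151
Retained (n=13): Σ = 7677
Mean = 7677/13 = 590.5385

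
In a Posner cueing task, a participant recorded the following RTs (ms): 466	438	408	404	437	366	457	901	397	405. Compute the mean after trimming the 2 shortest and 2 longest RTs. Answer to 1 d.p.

Sorted: 366, 397, 404, 405, 408, 437, 438, 457, 466, 901
Drop lowest 2 (366, 397) and highest 2 (466, 901)
Remaining (n=6): Σ = 2549, mean = 2549/6 = 424.833

424.8 ms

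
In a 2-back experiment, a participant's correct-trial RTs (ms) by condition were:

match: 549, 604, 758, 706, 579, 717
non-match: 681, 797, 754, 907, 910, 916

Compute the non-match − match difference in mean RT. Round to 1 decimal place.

M(match) = 3913/6 = 652.167
M(non-match) = 4965/6 = 827.500
Difference = 827.500 − 652.167 = 175.333 ms

175.3 ms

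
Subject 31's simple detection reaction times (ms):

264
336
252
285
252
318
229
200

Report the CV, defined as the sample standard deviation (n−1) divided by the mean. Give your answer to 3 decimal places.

n = 8, Σ = 2136, M = 267.0000
Σ(x−M)² = 14078.000; s = √(14078.000/7) = 44.8458
CV = 44.8458 / 267.0000 = 0.16796

0.168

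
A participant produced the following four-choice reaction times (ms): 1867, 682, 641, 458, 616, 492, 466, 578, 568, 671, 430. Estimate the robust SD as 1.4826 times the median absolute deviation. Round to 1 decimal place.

Sorted: 430, 458, 466, 492, 568, 578, 616, 641, 671, 682, 1867 → median = 578
|x − 578| sorted: 0, 10, 38, 63, 86, 93, 104, 112, 120, 148, 1289 → MAD = 93
Robust SD ≈ 1.4826 × 93 = 137.882

137.9 ms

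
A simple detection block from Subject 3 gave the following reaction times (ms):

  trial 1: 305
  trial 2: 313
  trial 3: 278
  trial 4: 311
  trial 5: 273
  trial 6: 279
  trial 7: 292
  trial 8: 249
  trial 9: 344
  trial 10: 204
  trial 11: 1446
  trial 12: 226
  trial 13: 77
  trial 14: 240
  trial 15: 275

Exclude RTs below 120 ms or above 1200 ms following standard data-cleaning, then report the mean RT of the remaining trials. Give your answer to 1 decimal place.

276.1 ms

Excluded: 77, 1446
Retained (n=13): Σ = 3589
Mean = 3589/13 = 276.0769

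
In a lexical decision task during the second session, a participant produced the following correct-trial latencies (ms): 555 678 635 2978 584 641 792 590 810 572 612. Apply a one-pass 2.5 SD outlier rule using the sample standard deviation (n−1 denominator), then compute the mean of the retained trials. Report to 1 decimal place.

646.9 ms

n = 11, ΣRT = 9447, M = 858.818
Σ(x−M)² = 5011291.64; s = √(5011291.64/10) = 707.905
Cutoffs: 858.818 ± 2.5·707.905 → [-910.9, 2628.6]
Outside: 2978 → excluded.
Retained (n=10): Σ = 6469, mean = 6469/10 = 646.900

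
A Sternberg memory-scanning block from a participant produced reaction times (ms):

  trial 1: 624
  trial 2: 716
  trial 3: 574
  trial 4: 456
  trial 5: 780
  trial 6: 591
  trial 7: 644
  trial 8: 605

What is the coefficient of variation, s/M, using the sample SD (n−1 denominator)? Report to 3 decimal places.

n = 8, Σ = 4990, M = 623.7500
Σ(x−M)² = 65373.500; s = √(65373.500/7) = 96.6389
CV = 96.6389 / 623.7500 = 0.15493

0.155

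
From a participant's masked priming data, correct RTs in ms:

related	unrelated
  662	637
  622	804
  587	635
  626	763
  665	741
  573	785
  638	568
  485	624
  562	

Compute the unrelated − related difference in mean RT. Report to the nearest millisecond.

M(related) = 5420/9 = 602.222
M(unrelated) = 5557/8 = 694.625
Difference = 694.625 − 602.222 = 92.403 ms

92 ms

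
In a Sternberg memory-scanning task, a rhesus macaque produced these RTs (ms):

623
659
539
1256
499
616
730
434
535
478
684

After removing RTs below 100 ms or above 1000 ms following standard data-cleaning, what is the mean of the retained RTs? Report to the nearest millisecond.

580 ms

Excluded: 1256
Retained (n=10): Σ = 5797
Mean = 5797/10 = 579.7000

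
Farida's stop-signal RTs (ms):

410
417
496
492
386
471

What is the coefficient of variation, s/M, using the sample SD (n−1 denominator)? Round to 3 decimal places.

0.105

n = 6, Σ = 2672, M = 445.3333
Σ(x−M)² = 10975.333; s = √(10975.333/5) = 46.8515
CV = 46.8515 / 445.3333 = 0.10521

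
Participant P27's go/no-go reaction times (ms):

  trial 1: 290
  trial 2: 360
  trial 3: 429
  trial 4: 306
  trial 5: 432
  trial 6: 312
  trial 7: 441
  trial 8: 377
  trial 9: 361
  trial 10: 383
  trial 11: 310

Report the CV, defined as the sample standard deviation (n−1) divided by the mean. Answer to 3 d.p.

n = 11, Σ = 4001, M = 363.7273
Σ(x−M)² = 29792.182; s = √(29792.182/10) = 54.5822
CV = 54.5822 / 363.7273 = 0.15006

0.150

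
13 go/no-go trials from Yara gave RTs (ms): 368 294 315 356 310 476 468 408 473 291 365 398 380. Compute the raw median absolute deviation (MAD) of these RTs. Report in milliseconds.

Sorted: 291, 294, 310, 315, 356, 365, 368, 380, 398, 408, 468, 473, 476 → median = 368
|x − 368|: 0, 74, 53, 12, 58, 108, 100, 40, 105, 77, 3, 30, 12
Sorted deviations: 0, 3, 12, 12, 30, 40, 53, 58, 74, 77, 100, 105, 108 → MAD = 53

53 ms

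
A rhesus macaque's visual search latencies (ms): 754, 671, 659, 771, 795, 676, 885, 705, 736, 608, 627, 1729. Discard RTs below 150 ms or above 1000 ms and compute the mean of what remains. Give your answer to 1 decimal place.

717.0 ms

Excluded: 1729
Retained (n=11): Σ = 7887
Mean = 7887/11 = 717.0000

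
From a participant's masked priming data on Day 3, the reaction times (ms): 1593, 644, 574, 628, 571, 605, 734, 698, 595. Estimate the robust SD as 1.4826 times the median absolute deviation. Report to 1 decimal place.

80.1 ms

Sorted: 571, 574, 595, 605, 628, 644, 698, 734, 1593 → median = 628
|x − 628| sorted: 0, 16, 23, 33, 54, 57, 70, 106, 965 → MAD = 54
Robust SD ≈ 1.4826 × 54 = 80.060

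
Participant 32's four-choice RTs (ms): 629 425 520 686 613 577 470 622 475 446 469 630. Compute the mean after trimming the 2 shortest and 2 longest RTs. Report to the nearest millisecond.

547 ms

Sorted: 425, 446, 469, 470, 475, 520, 577, 613, 622, 629, 630, 686
Drop lowest 2 (425, 446) and highest 2 (630, 686)
Remaining (n=8): Σ = 4375, mean = 4375/8 = 546.875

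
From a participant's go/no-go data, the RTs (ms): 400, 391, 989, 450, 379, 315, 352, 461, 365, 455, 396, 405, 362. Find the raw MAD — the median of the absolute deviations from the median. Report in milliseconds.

Sorted: 315, 352, 362, 365, 379, 391, 396, 400, 405, 450, 455, 461, 989 → median = 396
|x − 396|: 4, 5, 593, 54, 17, 81, 44, 65, 31, 59, 0, 9, 34
Sorted deviations: 0, 4, 5, 9, 17, 31, 34, 44, 54, 59, 65, 81, 593 → MAD = 34

34 ms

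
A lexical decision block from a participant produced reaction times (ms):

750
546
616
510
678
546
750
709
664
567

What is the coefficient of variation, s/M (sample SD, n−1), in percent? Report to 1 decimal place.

n = 10, Σ = 6336, M = 633.6000
Σ(x−M)² = 71048.400; s = √(71048.400/9) = 88.8497
CV = 88.8497 / 633.6000 = 0.14023 = 14.023%

14.0%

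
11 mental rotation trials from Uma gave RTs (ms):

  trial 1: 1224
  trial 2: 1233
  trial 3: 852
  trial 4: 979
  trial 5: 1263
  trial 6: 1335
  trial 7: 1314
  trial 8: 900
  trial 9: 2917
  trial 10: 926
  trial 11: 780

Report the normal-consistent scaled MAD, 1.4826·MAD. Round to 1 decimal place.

363.2 ms

Sorted: 780, 852, 900, 926, 979, 1224, 1233, 1263, 1314, 1335, 2917 → median = 1224
|x − 1224| sorted: 0, 9, 39, 90, 111, 245, 298, 324, 372, 444, 1693 → MAD = 245
Robust SD ≈ 1.4826 × 245 = 363.237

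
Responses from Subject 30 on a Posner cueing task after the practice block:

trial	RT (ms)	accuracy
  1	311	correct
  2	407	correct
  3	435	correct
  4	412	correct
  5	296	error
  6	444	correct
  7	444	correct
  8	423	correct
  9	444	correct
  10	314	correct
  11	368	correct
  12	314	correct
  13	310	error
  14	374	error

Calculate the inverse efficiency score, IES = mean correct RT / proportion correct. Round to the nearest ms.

499 ms

Correct trials (n=11): 311, 407, 435, 412, 444, 444, 423, 444, 314, 368, 314
Mean correct RT = 4316/11 = 392.3636 ms
Proportion correct = 11/14
IES = 392.3636 / (11/14) = 499.372 ms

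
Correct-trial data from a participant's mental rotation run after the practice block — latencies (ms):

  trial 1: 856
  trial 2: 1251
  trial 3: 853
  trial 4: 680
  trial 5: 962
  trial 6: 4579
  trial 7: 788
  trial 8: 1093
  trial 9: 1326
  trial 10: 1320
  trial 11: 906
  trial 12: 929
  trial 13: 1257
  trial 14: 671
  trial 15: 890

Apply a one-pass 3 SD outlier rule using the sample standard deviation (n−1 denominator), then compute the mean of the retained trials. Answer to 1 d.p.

n = 15, ΣRT = 18361, M = 1224.067
Σ(x−M)² = 12727878.93; s = √(12727878.93/14) = 953.485
Cutoffs: 1224.067 ± 3·953.485 → [-1636.4, 4084.5]
Outside: 4579 → excluded.
Retained (n=14): Σ = 13782, mean = 13782/14 = 984.429

984.4 ms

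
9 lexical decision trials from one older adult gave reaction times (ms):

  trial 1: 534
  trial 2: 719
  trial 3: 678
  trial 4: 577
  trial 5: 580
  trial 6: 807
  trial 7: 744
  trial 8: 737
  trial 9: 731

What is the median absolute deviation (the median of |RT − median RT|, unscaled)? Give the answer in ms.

41 ms

Sorted: 534, 577, 580, 678, 719, 731, 737, 744, 807 → median = 719
|x − 719|: 185, 0, 41, 142, 139, 88, 25, 18, 12
Sorted deviations: 0, 12, 18, 25, 41, 88, 139, 142, 185 → MAD = 41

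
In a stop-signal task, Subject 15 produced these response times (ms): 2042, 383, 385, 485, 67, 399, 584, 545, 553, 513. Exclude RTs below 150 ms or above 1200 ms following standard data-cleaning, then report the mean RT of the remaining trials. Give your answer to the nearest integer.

Excluded: 67, 2042
Retained (n=8): Σ = 3847
Mean = 3847/8 = 480.8750

481 ms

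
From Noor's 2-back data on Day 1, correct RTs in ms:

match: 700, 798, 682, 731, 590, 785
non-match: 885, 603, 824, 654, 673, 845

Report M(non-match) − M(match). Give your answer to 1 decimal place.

M(match) = 4286/6 = 714.333
M(non-match) = 4484/6 = 747.333
Difference = 747.333 − 714.333 = 33.000 ms

33.0 ms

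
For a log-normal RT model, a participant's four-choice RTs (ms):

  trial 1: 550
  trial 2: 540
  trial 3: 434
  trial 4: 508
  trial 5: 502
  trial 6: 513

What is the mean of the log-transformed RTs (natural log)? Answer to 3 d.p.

ln(RT): 6.3099, 6.2916, 6.0730, 6.2305, 6.2186, 6.2403
Σ ln(RT) = 37.3639
Mean = 37.3639/6 = 6.22731

6.227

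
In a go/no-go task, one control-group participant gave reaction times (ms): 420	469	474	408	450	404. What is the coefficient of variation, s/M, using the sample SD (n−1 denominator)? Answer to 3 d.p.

n = 6, Σ = 2625, M = 437.5000
Σ(x−M)² = 4779.500; s = √(4779.500/5) = 30.9176
CV = 30.9176 / 437.5000 = 0.07067

0.071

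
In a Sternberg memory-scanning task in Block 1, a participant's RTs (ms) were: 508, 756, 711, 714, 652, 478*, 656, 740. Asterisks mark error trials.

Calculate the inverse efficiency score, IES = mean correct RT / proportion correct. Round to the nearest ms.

Correct trials (n=7): 508, 756, 711, 714, 652, 656, 740
Mean correct RT = 4737/7 = 676.7143 ms
Proportion correct = 7/8
IES = 676.7143 / (7/8) = 773.388 ms

773 ms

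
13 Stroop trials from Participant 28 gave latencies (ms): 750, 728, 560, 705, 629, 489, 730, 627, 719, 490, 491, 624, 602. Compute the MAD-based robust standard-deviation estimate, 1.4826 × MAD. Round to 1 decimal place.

Sorted: 489, 490, 491, 560, 602, 624, 627, 629, 705, 719, 728, 730, 750 → median = 627
|x − 627| sorted: 0, 2, 3, 25, 67, 78, 92, 101, 103, 123, 136, 137, 138 → MAD = 92
Robust SD ≈ 1.4826 × 92 = 136.399

136.4 ms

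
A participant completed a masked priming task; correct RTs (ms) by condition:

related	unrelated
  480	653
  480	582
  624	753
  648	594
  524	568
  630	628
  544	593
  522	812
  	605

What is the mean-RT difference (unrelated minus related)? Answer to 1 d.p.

M(related) = 4452/8 = 556.500
M(unrelated) = 5788/9 = 643.111
Difference = 643.111 − 556.500 = 86.611 ms

86.6 ms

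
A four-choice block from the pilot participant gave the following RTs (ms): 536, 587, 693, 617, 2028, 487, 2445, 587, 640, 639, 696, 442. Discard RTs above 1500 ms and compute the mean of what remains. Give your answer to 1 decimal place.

Excluded: 2028, 2445
Retained (n=10): Σ = 5924
Mean = 5924/10 = 592.4000

592.4 ms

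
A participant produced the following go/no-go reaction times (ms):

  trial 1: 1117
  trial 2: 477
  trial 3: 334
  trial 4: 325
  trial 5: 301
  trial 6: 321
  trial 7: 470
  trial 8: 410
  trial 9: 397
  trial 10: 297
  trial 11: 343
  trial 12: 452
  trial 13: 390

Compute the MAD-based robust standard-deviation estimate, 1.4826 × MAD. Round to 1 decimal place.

96.4 ms

Sorted: 297, 301, 321, 325, 334, 343, 390, 397, 410, 452, 470, 477, 1117 → median = 390
|x − 390| sorted: 0, 7, 20, 47, 56, 62, 65, 69, 80, 87, 89, 93, 727 → MAD = 65
Robust SD ≈ 1.4826 × 65 = 96.369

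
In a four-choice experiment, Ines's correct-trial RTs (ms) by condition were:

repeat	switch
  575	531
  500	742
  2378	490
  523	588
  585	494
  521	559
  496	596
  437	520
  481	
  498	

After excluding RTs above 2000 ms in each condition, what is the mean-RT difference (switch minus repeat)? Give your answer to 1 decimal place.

repeat: exclude 2378
M(repeat) = 4616/9 = 512.889
M(switch) = 4520/8 = 565.000
Difference = 565.000 − 512.889 = 52.111 ms

52.1 ms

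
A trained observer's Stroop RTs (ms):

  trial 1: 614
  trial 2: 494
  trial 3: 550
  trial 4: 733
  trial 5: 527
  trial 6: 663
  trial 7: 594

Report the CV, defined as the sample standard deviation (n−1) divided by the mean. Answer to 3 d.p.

0.138

n = 7, Σ = 4175, M = 596.4286
Σ(x−M)² = 40865.714; s = √(40865.714/6) = 82.5285
CV = 82.5285 / 596.4286 = 0.13837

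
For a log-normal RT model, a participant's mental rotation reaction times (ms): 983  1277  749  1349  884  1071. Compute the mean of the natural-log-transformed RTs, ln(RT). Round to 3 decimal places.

6.938

ln(RT): 6.8906, 7.1523, 6.6187, 7.2071, 6.7845, 6.9763
Σ ln(RT) = 41.6295
Mean = 41.6295/6 = 6.93826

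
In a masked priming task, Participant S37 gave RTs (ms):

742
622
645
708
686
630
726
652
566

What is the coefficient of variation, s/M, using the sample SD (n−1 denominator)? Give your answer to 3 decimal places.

n = 9, Σ = 5977, M = 664.1111
Σ(x−M)² = 25376.889; s = √(25376.889/8) = 56.3215
CV = 56.3215 / 664.1111 = 0.08481

0.085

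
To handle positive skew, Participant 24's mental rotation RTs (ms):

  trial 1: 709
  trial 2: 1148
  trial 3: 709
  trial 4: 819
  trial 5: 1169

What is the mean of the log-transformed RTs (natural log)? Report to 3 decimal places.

6.789

ln(RT): 6.5639, 7.0458, 6.5639, 6.7081, 7.0639
Σ ln(RT) = 33.9455
Mean = 33.9455/5 = 6.78910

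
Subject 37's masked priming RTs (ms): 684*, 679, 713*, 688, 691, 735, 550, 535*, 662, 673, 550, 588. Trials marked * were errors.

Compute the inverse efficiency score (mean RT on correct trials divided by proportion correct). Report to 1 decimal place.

861.6 ms

Correct trials (n=9): 679, 688, 691, 735, 550, 662, 673, 550, 588
Mean correct RT = 5816/9 = 646.2222 ms
Proportion correct = 9/12
IES = 646.2222 / (9/12) = 861.630 ms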